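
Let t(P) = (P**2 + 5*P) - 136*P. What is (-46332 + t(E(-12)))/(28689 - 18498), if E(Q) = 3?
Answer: -15572/3397 ≈ -4.5840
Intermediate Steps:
t(P) = P**2 - 131*P
(-46332 + t(E(-12)))/(28689 - 18498) = (-46332 + 3*(-131 + 3))/(28689 - 18498) = (-46332 + 3*(-128))/10191 = (-46332 - 384)*(1/10191) = -46716*1/10191 = -15572/3397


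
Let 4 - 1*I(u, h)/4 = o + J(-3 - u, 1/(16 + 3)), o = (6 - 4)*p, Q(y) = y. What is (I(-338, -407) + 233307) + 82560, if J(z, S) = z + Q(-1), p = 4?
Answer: 314515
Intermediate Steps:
J(z, S) = -1 + z (J(z, S) = z - 1 = -1 + z)
o = 8 (o = (6 - 4)*4 = 2*4 = 8)
I(u, h) = 4*u (I(u, h) = 16 - 4*(8 + (-1 + (-3 - u))) = 16 - 4*(8 + (-4 - u)) = 16 - 4*(4 - u) = 16 + (-16 + 4*u) = 4*u)
(I(-338, -407) + 233307) + 82560 = (4*(-338) + 233307) + 82560 = (-1352 + 233307) + 82560 = 231955 + 82560 = 314515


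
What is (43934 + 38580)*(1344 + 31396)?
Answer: 2701508360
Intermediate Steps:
(43934 + 38580)*(1344 + 31396) = 82514*32740 = 2701508360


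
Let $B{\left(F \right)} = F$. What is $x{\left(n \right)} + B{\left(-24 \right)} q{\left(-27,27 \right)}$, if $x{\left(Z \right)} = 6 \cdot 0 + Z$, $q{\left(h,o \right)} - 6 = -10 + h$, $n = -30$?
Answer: $714$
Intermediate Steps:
$q{\left(h,o \right)} = -4 + h$ ($q{\left(h,o \right)} = 6 + \left(-10 + h\right) = -4 + h$)
$x{\left(Z \right)} = Z$ ($x{\left(Z \right)} = 0 + Z = Z$)
$x{\left(n \right)} + B{\left(-24 \right)} q{\left(-27,27 \right)} = -30 - 24 \left(-4 - 27\right) = -30 - -744 = -30 + 744 = 714$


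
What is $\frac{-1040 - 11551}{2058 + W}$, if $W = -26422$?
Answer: $\frac{12591}{24364} \approx 0.51679$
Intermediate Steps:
$\frac{-1040 - 11551}{2058 + W} = \frac{-1040 - 11551}{2058 - 26422} = - \frac{12591}{-24364} = \left(-12591\right) \left(- \frac{1}{24364}\right) = \frac{12591}{24364}$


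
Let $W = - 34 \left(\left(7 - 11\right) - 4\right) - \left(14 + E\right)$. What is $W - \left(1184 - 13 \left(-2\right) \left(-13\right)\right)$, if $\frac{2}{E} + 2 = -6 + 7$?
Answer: $-586$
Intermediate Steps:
$E = -2$ ($E = \frac{2}{-2 + \left(-6 + 7\right)} = \frac{2}{-2 + 1} = \frac{2}{-1} = 2 \left(-1\right) = -2$)
$W = 260$ ($W = - 34 \left(\left(7 - 11\right) - 4\right) - 12 = - 34 \left(-4 - 4\right) + \left(-14 + 2\right) = \left(-34\right) \left(-8\right) - 12 = 272 - 12 = 260$)
$W - \left(1184 - 13 \left(-2\right) \left(-13\right)\right) = 260 - \left(1184 - 13 \left(-2\right) \left(-13\right)\right) = 260 - 846 = -586$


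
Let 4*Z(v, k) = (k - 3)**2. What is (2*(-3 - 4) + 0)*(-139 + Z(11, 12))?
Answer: 3325/2 ≈ 1662.5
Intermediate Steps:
Z(v, k) = (-3 + k)**2/4 (Z(v, k) = (k - 3)**2/4 = (-3 + k)**2/4)
(2*(-3 - 4) + 0)*(-139 + Z(11, 12)) = (2*(-3 - 4) + 0)*(-139 + (-3 + 12)**2/4) = (2*(-7) + 0)*(-139 + (1/4)*9**2) = (-14 + 0)*(-139 + (1/4)*81) = -14*(-139 + 81/4) = -14*(-475/4) = 3325/2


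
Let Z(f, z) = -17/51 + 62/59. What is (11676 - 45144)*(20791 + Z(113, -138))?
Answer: -41055574904/59 ≈ -6.9586e+8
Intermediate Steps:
Z(f, z) = 127/177 (Z(f, z) = -17*1/51 + 62*(1/59) = -⅓ + 62/59 = 127/177)
(11676 - 45144)*(20791 + Z(113, -138)) = (11676 - 45144)*(20791 + 127/177) = -33468*3680134/177 = -41055574904/59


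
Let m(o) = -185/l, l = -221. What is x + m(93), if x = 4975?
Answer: 1099660/221 ≈ 4975.8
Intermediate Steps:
m(o) = 185/221 (m(o) = -185/(-221) = -185*(-1/221) = 185/221)
x + m(93) = 4975 + 185/221 = 1099660/221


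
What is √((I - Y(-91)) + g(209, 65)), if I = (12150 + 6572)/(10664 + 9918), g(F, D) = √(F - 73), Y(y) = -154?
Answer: √(16405654925 + 211809362*√34)/10291 ≈ 12.906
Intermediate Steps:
g(F, D) = √(-73 + F)
I = 9361/10291 (I = 18722/20582 = 18722*(1/20582) = 9361/10291 ≈ 0.90963)
√((I - Y(-91)) + g(209, 65)) = √((9361/10291 - 1*(-154)) + √(-73 + 209)) = √((9361/10291 + 154) + √136) = √(1594175/10291 + 2*√34)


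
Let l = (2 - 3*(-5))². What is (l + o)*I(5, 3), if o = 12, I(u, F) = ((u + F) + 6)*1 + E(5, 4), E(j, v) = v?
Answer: 5418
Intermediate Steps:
I(u, F) = 10 + F + u (I(u, F) = ((u + F) + 6)*1 + 4 = ((F + u) + 6)*1 + 4 = (6 + F + u)*1 + 4 = (6 + F + u) + 4 = 10 + F + u)
l = 289 (l = (2 + 15)² = 17² = 289)
(l + o)*I(5, 3) = (289 + 12)*(10 + 3 + 5) = 301*18 = 5418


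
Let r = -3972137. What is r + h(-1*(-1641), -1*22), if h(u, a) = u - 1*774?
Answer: -3971270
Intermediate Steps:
h(u, a) = -774 + u (h(u, a) = u - 774 = -774 + u)
r + h(-1*(-1641), -1*22) = -3972137 + (-774 - 1*(-1641)) = -3972137 + (-774 + 1641) = -3972137 + 867 = -3971270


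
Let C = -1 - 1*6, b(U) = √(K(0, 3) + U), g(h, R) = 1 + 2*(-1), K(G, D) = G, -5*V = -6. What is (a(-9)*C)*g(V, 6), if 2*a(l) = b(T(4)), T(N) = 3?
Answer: 7*√3/2 ≈ 6.0622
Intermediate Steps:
V = 6/5 (V = -⅕*(-6) = 6/5 ≈ 1.2000)
g(h, R) = -1 (g(h, R) = 1 - 2 = -1)
b(U) = √U (b(U) = √(0 + U) = √U)
a(l) = √3/2
C = -7 (C = -1 - 6 = -7)
(a(-9)*C)*g(V, 6) = ((√3/2)*(-7))*(-1) = -7*√3/2*(-1) = 7*√3/2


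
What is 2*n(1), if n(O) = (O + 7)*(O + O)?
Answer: 32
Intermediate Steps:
n(O) = 2*O*(7 + O) (n(O) = (7 + O)*(2*O) = 2*O*(7 + O))
2*n(1) = 2*(2*1*(7 + 1)) = 2*(2*1*8) = 2*16 = 32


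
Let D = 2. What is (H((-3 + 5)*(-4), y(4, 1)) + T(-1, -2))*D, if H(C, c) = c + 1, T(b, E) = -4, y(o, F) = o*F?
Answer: 2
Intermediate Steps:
y(o, F) = F*o
H(C, c) = 1 + c
(H((-3 + 5)*(-4), y(4, 1)) + T(-1, -2))*D = ((1 + 1*4) - 4)*2 = ((1 + 4) - 4)*2 = (5 - 4)*2 = 1*2 = 2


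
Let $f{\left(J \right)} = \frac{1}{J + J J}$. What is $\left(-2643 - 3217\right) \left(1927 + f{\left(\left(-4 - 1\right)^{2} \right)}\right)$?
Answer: $- \frac{733994886}{65} \approx -1.1292 \cdot 10^{7}$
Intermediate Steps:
$f{\left(J \right)} = \frac{1}{J + J^{2}}$
$\left(-2643 - 3217\right) \left(1927 + f{\left(\left(-4 - 1\right)^{2} \right)}\right) = \left(-2643 - 3217\right) \left(1927 + \frac{1}{\left(-4 - 1\right)^{2} \left(1 + \left(-4 - 1\right)^{2}\right)}\right) = - 5860 \left(1927 + \frac{1}{\left(-5\right)^{2} \left(1 + \left(-5\right)^{2}\right)}\right) = - 5860 \left(1927 + \frac{1}{25 \left(1 + 25\right)}\right) = - 5860 \left(1927 + \frac{1}{25 \cdot 26}\right) = - 5860 \left(1927 + \frac{1}{25} \cdot \frac{1}{26}\right) = - 5860 \left(1927 + \frac{1}{650}\right) = \left(-5860\right) \frac{1252551}{650} = - \frac{733994886}{65}$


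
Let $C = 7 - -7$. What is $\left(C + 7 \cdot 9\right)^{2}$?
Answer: $5929$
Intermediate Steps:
$C = 14$ ($C = 7 + 7 = 14$)
$\left(C + 7 \cdot 9\right)^{2} = \left(14 + 7 \cdot 9\right)^{2} = \left(14 + 63\right)^{2} = 77^{2} = 5929$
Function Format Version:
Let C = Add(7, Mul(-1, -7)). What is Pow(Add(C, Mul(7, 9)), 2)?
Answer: 5929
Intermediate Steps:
C = 14 (C = Add(7, 7) = 14)
Pow(Add(C, Mul(7, 9)), 2) = Pow(Add(14, Mul(7, 9)), 2) = Pow(Add(14, 63), 2) = Pow(77, 2) = 5929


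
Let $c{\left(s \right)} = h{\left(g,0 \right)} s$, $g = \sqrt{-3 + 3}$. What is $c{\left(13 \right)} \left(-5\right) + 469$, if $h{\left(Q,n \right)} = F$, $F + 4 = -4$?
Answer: $989$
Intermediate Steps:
$F = -8$ ($F = -4 - 4 = -8$)
$g = 0$ ($g = \sqrt{0} = 0$)
$h{\left(Q,n \right)} = -8$
$c{\left(s \right)} = - 8 s$
$c{\left(13 \right)} \left(-5\right) + 469 = \left(-8\right) 13 \left(-5\right) + 469 = \left(-104\right) \left(-5\right) + 469 = 520 + 469 = 989$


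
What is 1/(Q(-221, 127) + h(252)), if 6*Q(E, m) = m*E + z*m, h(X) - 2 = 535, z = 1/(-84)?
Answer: -504/2087107 ≈ -0.00024148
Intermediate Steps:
z = -1/84 ≈ -0.011905
h(X) = 537 (h(X) = 2 + 535 = 537)
Q(E, m) = -m/504 + E*m/6 (Q(E, m) = (m*E - m/84)/6 = (E*m - m/84)/6 = (-m/84 + E*m)/6 = -m/504 + E*m/6)
1/(Q(-221, 127) + h(252)) = 1/((1/504)*127*(-1 + 84*(-221)) + 537) = 1/((1/504)*127*(-1 - 18564) + 537) = 1/((1/504)*127*(-18565) + 537) = 1/(-2357755/504 + 537) = 1/(-2087107/504) = -504/2087107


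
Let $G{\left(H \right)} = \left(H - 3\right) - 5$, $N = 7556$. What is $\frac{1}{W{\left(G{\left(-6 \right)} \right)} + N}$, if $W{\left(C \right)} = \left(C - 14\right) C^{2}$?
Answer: $\frac{1}{2068} \approx 0.00048356$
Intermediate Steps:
$G{\left(H \right)} = -8 + H$ ($G{\left(H \right)} = \left(-3 + H\right) - 5 = -8 + H$)
$W{\left(C \right)} = C^{2} \left(-14 + C\right)$ ($W{\left(C \right)} = \left(C - 14\right) C^{2} = \left(-14 + C\right) C^{2} = C^{2} \left(-14 + C\right)$)
$\frac{1}{W{\left(G{\left(-6 \right)} \right)} + N} = \frac{1}{\left(-8 - 6\right)^{2} \left(-14 - 14\right) + 7556} = \frac{1}{\left(-14\right)^{2} \left(-14 - 14\right) + 7556} = \frac{1}{196 \left(-28\right) + 7556} = \frac{1}{-5488 + 7556} = \frac{1}{2068}$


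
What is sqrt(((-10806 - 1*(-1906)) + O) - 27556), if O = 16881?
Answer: 15*I*sqrt(87) ≈ 139.91*I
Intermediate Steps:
sqrt(((-10806 - 1*(-1906)) + O) - 27556) = sqrt(((-10806 - 1*(-1906)) + 16881) - 27556) = sqrt(((-10806 + 1906) + 16881) - 27556) = sqrt((-8900 + 16881) - 27556) = sqrt(7981 - 27556) = sqrt(-19575) = 15*I*sqrt(87)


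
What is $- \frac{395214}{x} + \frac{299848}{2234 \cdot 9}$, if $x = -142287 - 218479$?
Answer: $\frac{29030284063}{1813390299} \approx 16.009$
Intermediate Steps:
$x = -360766$ ($x = -142287 - 218479 = -360766$)
$- \frac{395214}{x} + \frac{299848}{2234 \cdot 9} = - \frac{395214}{-360766} + \frac{299848}{2234 \cdot 9} = \left(-395214\right) \left(- \frac{1}{360766}\right) + \frac{299848}{20106} = \frac{197607}{180383} + 299848 \cdot \frac{1}{20106} = \frac{197607}{180383} + \frac{149924}{10053} = \frac{29030284063}{1813390299}$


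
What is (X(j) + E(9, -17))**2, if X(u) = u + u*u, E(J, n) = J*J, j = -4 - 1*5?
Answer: 23409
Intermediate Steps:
j = -9 (j = -4 - 5 = -9)
E(J, n) = J**2
X(u) = u + u**2
(X(j) + E(9, -17))**2 = (-9*(1 - 9) + 9**2)**2 = (-9*(-8) + 81)**2 = (72 + 81)**2 = 153**2 = 23409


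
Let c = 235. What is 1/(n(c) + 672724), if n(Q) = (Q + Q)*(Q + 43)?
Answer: 1/803384 ≈ 1.2447e-6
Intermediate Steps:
n(Q) = 2*Q*(43 + Q) (n(Q) = (2*Q)*(43 + Q) = 2*Q*(43 + Q))
1/(n(c) + 672724) = 1/(2*235*(43 + 235) + 672724) = 1/(2*235*278 + 672724) = 1/(130660 + 672724) = 1/803384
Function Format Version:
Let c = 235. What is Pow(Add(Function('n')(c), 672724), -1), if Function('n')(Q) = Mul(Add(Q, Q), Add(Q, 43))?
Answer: Rational(1, 803384) ≈ 1.2447e-6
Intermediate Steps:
Function('n')(Q) = Mul(2, Q, Add(43, Q)) (Function('n')(Q) = Mul(Mul(2, Q), Add(43, Q)) = Mul(2, Q, Add(43, Q)))
Pow(Add(Function('n')(c), 672724), -1) = Pow(Add(Mul(2, 235, Add(43, 235)), 672724), -1) = Pow(Add(Mul(2, 235, 278), 672724), -1) = Pow(Add(130660, 672724), -1) = Pow(803384, -1) = Rational(1, 803384)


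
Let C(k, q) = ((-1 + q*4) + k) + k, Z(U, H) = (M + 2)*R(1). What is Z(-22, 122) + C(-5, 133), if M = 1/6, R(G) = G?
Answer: 3139/6 ≈ 523.17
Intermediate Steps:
M = ⅙ ≈ 0.16667
Z(U, H) = 13/6 (Z(U, H) = (⅙ + 2)*1 = (13/6)*1 = 13/6)
C(k, q) = -1 + 2*k + 4*q (C(k, q) = ((-1 + 4*q) + k) + k = (-1 + k + 4*q) + k = -1 + 2*k + 4*q)
Z(-22, 122) + C(-5, 133) = 13/6 + (-1 + 2*(-5) + 4*133) = 13/6 + (-1 - 10 + 532) = 13/6 + 521 = 3139/6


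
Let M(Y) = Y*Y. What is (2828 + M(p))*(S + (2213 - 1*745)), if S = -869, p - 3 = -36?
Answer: 2346283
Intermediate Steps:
p = -33 (p = 3 - 36 = -33)
M(Y) = Y²
(2828 + M(p))*(S + (2213 - 1*745)) = (2828 + (-33)²)*(-869 + (2213 - 1*745)) = (2828 + 1089)*(-869 + (2213 - 745)) = 3917*(-869 + 1468) = 3917*599 = 2346283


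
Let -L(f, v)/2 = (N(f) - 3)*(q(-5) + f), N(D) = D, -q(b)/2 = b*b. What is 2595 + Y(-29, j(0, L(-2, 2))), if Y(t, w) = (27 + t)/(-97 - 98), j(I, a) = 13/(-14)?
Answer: 506027/195 ≈ 2595.0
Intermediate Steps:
q(b) = -2*b² (q(b) = -2*b*b = -2*b²)
L(f, v) = -2*(-50 + f)*(-3 + f) (L(f, v) = -2*(f - 3)*(-2*(-5)² + f) = -2*(-3 + f)*(-2*25 + f) = -2*(-3 + f)*(-50 + f) = -2*(-50 + f)*(-3 + f))
j(I, a) = -13/14 (j(I, a) = 13*(-1/14) = -13/14)
Y(t, w) = -9/65 - t/195 (Y(t, w) = (27 + t)/(-195) = (27 + t)*(-1/195) = -9/65 - t/195)
2595 + Y(-29, j(0, L(-2, 2))) = 2595 + (-9/65 - 1/195*(-29)) = 2595 + (-9/65 + 29/195) = 2595 + 2/195 = 506027/195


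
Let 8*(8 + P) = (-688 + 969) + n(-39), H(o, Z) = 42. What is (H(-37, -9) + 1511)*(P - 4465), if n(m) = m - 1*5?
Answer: -55204491/8 ≈ -6.9006e+6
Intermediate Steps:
n(m) = -5 + m (n(m) = m - 5 = -5 + m)
P = 173/8 (P = -8 + ((-688 + 969) + (-5 - 39))/8 = -8 + (281 - 44)/8 = -8 + (1/8)*237 = -8 + 237/8 = 173/8 ≈ 21.625)
(H(-37, -9) + 1511)*(P - 4465) = (42 + 1511)*(173/8 - 4465) = 1553*(-35547/8) = -55204491/8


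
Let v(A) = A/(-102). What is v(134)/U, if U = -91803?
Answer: 67/4681953 ≈ 1.4310e-5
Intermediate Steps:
v(A) = -A/102 (v(A) = A*(-1/102) = -A/102)
v(134)/U = -1/102*134/(-91803) = -67/51*(-1/91803) = 67/4681953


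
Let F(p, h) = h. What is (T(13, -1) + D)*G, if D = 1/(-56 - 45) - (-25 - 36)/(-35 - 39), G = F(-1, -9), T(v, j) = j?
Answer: 123381/7474 ≈ 16.508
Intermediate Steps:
G = -9
D = -6235/7474 (D = 1/(-101) - (-61)/(-74) = -1/101 - (-61)*(-1)/74 = -1/101 - 1*61/74 = -1/101 - 61/74 = -6235/7474 ≈ -0.83423)
(T(13, -1) + D)*G = (-1 - 6235/7474)*(-9) = -13709/7474*(-9) = 123381/7474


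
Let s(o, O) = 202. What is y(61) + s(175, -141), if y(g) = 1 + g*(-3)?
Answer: 20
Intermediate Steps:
y(g) = 1 - 3*g
y(61) + s(175, -141) = (1 - 3*61) + 202 = (1 - 183) + 202 = -182 + 202 = 20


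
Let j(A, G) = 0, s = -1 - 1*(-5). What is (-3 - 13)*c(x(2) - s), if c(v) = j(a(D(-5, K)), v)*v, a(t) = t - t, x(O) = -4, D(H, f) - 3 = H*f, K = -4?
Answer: 0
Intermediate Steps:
D(H, f) = 3 + H*f
a(t) = 0
s = 4 (s = -1 + 5 = 4)
c(v) = 0 (c(v) = 0*v = 0)
(-3 - 13)*c(x(2) - s) = (-3 - 13)*0 = -16*0 = 0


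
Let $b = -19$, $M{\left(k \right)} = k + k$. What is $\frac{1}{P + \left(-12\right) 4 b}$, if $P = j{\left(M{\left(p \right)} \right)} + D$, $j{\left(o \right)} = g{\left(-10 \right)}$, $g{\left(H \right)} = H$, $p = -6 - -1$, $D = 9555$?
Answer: $\frac{1}{10457} \approx 9.563 \cdot 10^{-5}$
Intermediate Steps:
$p = -5$ ($p = -6 + 1 = -5$)
$M{\left(k \right)} = 2 k$
$j{\left(o \right)} = -10$
$P = 9545$ ($P = -10 + 9555 = 9545$)
$\frac{1}{P + \left(-12\right) 4 b} = \frac{1}{9545 + \left(-12\right) 4 \left(-19\right)} = \frac{1}{9545 - -912} = \frac{1}{9545 + 912} = \frac{1}{10457}$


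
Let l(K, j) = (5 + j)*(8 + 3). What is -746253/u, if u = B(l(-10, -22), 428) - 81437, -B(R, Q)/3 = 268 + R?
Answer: 746253/81680 ≈ 9.1363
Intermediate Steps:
l(K, j) = 55 + 11*j (l(K, j) = (5 + j)*11 = 55 + 11*j)
B(R, Q) = -804 - 3*R (B(R, Q) = -3*(268 + R) = -804 - 3*R)
u = -81680 (u = (-804 - 3*(55 + 11*(-22))) - 81437 = (-804 - 3*(55 - 242)) - 81437 = (-804 - 3*(-187)) - 81437 = (-804 + 561) - 81437 = -243 - 81437 = -81680)
-746253/u = -746253/(-81680) = -746253*(-1/81680) = 746253/81680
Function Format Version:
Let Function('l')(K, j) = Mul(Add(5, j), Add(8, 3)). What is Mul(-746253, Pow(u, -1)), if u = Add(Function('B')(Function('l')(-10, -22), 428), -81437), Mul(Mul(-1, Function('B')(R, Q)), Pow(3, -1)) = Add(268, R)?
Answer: Rational(746253, 81680) ≈ 9.1363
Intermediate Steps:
Function('l')(K, j) = Add(55, Mul(11, j)) (Function('l')(K, j) = Mul(Add(5, j), 11) = Add(55, Mul(11, j)))
Function('B')(R, Q) = Add(-804, Mul(-3, R)) (Function('B')(R, Q) = Mul(-3, Add(268, R)) = Add(-804, Mul(-3, R)))
u = -81680 (u = Add(Add(-804, Mul(-3, Add(55, Mul(11, -22)))), -81437) = Add(Add(-804, Mul(-3, Add(55, -242))), -81437) = Add(Add(-804, Mul(-3, -187)), -81437) = Add(Add(-804, 561), -81437) = Add(-243, -81437) = -81680)
Mul(-746253, Pow(u, -1)) = Mul(-746253, Pow(-81680, -1)) = Mul(-746253, Rational(-1, 81680)) = Rational(746253, 81680)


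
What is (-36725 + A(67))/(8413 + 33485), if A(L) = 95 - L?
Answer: -36697/41898 ≈ -0.87586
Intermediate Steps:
(-36725 + A(67))/(8413 + 33485) = (-36725 + (95 - 1*67))/(8413 + 33485) = (-36725 + (95 - 67))/41898 = (-36725 + 28)*(1/41898) = -36697*1/41898 = -36697/41898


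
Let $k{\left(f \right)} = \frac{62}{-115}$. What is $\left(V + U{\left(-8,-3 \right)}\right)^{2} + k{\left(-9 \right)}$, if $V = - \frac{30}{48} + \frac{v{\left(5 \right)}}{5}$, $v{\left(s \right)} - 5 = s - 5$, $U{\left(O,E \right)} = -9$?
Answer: $\frac{543547}{7360} \approx 73.851$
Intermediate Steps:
$k{\left(f \right)} = - \frac{62}{115}$ ($k{\left(f \right)} = 62 \left(- \frac{1}{115}\right) = - \frac{62}{115}$)
$v{\left(s \right)} = s$ ($v{\left(s \right)} = 5 + \left(s - 5\right) = 5 + \left(-5 + s\right) = s$)
$V = \frac{3}{8}$ ($V = - \frac{30}{48} + \frac{5}{5} = \left(-30\right) \frac{1}{48} + 5 \cdot \frac{1}{5} = - \frac{5}{8} + 1 = \frac{3}{8} \approx 0.375$)
$\left(V + U{\left(-8,-3 \right)}\right)^{2} + k{\left(-9 \right)} = \left(\frac{3}{8} - 9\right)^{2} - \frac{62}{115} = \left(- \frac{69}{8}\right)^{2} - \frac{62}{115} = \frac{4761}{64} - \frac{62}{115} = \frac{543547}{7360}$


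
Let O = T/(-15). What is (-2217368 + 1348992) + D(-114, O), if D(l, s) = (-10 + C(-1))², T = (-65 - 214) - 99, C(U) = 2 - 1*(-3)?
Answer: -868351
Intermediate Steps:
C(U) = 5 (C(U) = 2 + 3 = 5)
T = -378 (T = -279 - 99 = -378)
O = 126/5 (O = -378/(-15) = -378*(-1/15) = 126/5 ≈ 25.200)
D(l, s) = 25 (D(l, s) = (-10 + 5)² = (-5)² = 25)
(-2217368 + 1348992) + D(-114, O) = (-2217368 + 1348992) + 25 = -868376 + 25 = -868351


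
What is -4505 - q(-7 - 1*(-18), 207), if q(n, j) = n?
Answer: -4516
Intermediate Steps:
-4505 - q(-7 - 1*(-18), 207) = -4505 - (-7 - 1*(-18)) = -4505 - (-7 + 18) = -4505 - 1*11 = -4505 - 11 = -4516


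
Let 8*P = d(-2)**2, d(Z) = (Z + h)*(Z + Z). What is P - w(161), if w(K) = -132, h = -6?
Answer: 260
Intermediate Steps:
d(Z) = 2*Z*(-6 + Z) (d(Z) = (Z - 6)*(Z + Z) = (-6 + Z)*(2*Z) = 2*Z*(-6 + Z))
P = 128 (P = (2*(-2)*(-6 - 2))**2/8 = (2*(-2)*(-8))**2/8 = (1/8)*32**2 = (1/8)*1024 = 128)
P - w(161) = 128 - 1*(-132) = 128 + 132 = 260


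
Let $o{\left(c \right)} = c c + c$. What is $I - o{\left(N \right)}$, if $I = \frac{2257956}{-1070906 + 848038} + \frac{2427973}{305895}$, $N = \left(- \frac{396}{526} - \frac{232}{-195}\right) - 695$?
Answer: $- \frac{1439624528278085020885586}{2988474561437206725} \approx -4.8173 \cdot 10^{5}$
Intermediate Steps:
$N = - \frac{35620669}{51285}$ ($N = \left(\left(-396\right) \frac{1}{526} - - \frac{232}{195}\right) - 695 = \left(- \frac{198}{263} + \frac{232}{195}\right) - 695 = \frac{22406}{51285} - 695 = - \frac{35620669}{51285} \approx -694.56$)
$o{\left(c \right)} = c + c^{2}$ ($o{\left(c \right)} = c^{2} + c = c + c^{2}$)
$I = - \frac{37394991014}{17043551715}$ ($I = \frac{2257956}{-222868} + 2427973 \cdot \frac{1}{305895} = 2257956 \left(- \frac{1}{222868}\right) + \frac{2427973}{305895} = - \frac{564489}{55717} + \frac{2427973}{305895} = - \frac{37394991014}{17043551715} \approx -2.1941$)
$I - o{\left(N \right)} = - \frac{37394991014}{17043551715} - - \frac{35620669 \left(1 - \frac{35620669}{51285}\right)}{51285} = - \frac{37394991014}{17043551715} - \left(- \frac{35620669}{51285}\right) \left(- \frac{35569384}{51285}\right) = - \frac{37394991014}{17043551715} - \frac{1267005253997896}{2630151225} = - \frac{1439624528278085020885586}{2988474561437206725}$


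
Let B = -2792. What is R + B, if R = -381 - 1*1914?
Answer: -5087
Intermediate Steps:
R = -2295 (R = -381 - 1914 = -2295)
R + B = -2295 - 2792 = -5087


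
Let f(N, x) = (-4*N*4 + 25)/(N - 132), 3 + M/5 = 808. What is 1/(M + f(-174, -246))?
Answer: 306/1228841 ≈ 0.00024902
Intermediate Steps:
M = 4025 (M = -15 + 5*808 = -15 + 4040 = 4025)
f(N, x) = (25 - 16*N)/(-132 + N) (f(N, x) = (-16*N + 25)/(-132 + N) = (25 - 16*N)/(-132 + N))
1/(M + f(-174, -246)) = 1/(4025 + (25 - 16*(-174))/(-132 - 174)) = 1/(4025 + (25 + 2784)/(-306)) = 1/(4025 - 1/306*2809) = 1/(4025 - 2809/306) = 1/(1228841/306) = 306/1228841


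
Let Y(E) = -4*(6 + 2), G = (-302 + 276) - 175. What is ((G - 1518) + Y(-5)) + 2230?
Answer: 479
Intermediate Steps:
G = -201 (G = -26 - 175 = -201)
Y(E) = -32 (Y(E) = -4*8 = -32)
((G - 1518) + Y(-5)) + 2230 = ((-201 - 1518) - 32) + 2230 = (-1719 - 32) + 2230 = -1751 + 2230 = 479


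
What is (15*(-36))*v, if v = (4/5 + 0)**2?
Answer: -1728/5 ≈ -345.60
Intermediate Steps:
v = 16/25 (v = (4*(1/5) + 0)**2 = (4/5 + 0)**2 = (4/5)**2 = 16/25 ≈ 0.64000)
(15*(-36))*v = (15*(-36))*(16/25) = -540*16/25 = -1728/5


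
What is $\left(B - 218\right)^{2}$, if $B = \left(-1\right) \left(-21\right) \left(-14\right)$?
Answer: $262144$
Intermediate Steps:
$B = -294$ ($B = 21 \left(-14\right) = -294$)
$\left(B - 218\right)^{2} = \left(-294 - 218\right)^{2} = \left(-512\right)^{2} = 262144$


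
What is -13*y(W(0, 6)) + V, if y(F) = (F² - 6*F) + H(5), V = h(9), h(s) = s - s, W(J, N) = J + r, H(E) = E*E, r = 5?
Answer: -260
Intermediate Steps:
H(E) = E²
W(J, N) = 5 + J (W(J, N) = J + 5 = 5 + J)
h(s) = 0
V = 0
y(F) = 25 + F² - 6*F (y(F) = (F² - 6*F) + 5² = (F² - 6*F) + 25 = 25 + F² - 6*F)
-13*y(W(0, 6)) + V = -13*(25 + (5 + 0)² - 6*(5 + 0)) + 0 = -13*(25 + 5² - 6*5) + 0 = -13*(25 + 25 - 30) + 0 = -13*20 + 0 = -260 + 0 = -260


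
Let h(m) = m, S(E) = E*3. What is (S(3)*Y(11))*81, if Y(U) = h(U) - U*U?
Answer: -80190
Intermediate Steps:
S(E) = 3*E
Y(U) = U - U² (Y(U) = U - U*U = U - U²)
(S(3)*Y(11))*81 = ((3*3)*(11*(1 - 1*11)))*81 = (9*(11*(1 - 11)))*81 = (9*(11*(-10)))*81 = (9*(-110))*81 = -990*81 = -80190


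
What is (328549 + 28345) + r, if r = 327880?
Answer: 684774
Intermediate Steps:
(328549 + 28345) + r = (328549 + 28345) + 327880 = 356894 + 327880 = 684774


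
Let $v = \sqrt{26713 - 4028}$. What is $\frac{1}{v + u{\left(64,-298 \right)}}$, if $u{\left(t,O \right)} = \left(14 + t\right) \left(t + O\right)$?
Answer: $- \frac{1404}{25624063} - \frac{\sqrt{22685}}{333112819} \approx -5.5244 \cdot 10^{-5}$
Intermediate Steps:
$u{\left(t,O \right)} = \left(14 + t\right) \left(O + t\right)$
$v = \sqrt{22685} \approx 150.62$
$\frac{1}{v + u{\left(64,-298 \right)}} = \frac{1}{\sqrt{22685} + \left(64^{2} + 14 \left(-298\right) + 14 \cdot 64 - 19072\right)} = \frac{1}{\sqrt{22685} + \left(4096 - 4172 + 896 - 19072\right)} = \frac{1}{\sqrt{22685} - 18252} = \frac{1}{-18252 + \sqrt{22685}}$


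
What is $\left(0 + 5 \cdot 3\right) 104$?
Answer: $1560$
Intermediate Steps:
$\left(0 + 5 \cdot 3\right) 104 = \left(0 + 15\right) 104 = 15 \cdot 104 = 1560$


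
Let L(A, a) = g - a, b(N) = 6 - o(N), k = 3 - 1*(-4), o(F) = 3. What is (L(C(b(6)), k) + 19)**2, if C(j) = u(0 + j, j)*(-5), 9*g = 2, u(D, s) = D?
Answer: 12100/81 ≈ 149.38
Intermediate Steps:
k = 7 (k = 3 + 4 = 7)
g = 2/9 (g = (1/9)*2 = 2/9 ≈ 0.22222)
b(N) = 3 (b(N) = 6 - 1*3 = 6 - 3 = 3)
C(j) = -5*j (C(j) = (0 + j)*(-5) = j*(-5) = -5*j)
L(A, a) = 2/9 - a
(L(C(b(6)), k) + 19)**2 = ((2/9 - 1*7) + 19)**2 = ((2/9 - 7) + 19)**2 = (-61/9 + 19)**2 = (110/9)**2 = 12100/81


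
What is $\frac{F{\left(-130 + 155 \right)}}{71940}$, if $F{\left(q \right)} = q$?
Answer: $\frac{5}{14388} \approx 0.00034751$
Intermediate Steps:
$\frac{F{\left(-130 + 155 \right)}}{71940} = \frac{-130 + 155}{71940} = 25 \cdot \frac{1}{71940} = \frac{5}{14388}$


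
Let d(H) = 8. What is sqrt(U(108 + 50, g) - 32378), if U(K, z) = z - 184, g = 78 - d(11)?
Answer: 2*I*sqrt(8123) ≈ 180.26*I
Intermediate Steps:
g = 70 (g = 78 - 1*8 = 78 - 8 = 70)
U(K, z) = -184 + z
sqrt(U(108 + 50, g) - 32378) = sqrt((-184 + 70) - 32378) = sqrt(-114 - 32378) = sqrt(-32492) = 2*I*sqrt(8123)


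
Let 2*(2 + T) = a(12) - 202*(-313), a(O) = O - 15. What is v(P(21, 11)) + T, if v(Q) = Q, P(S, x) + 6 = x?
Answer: 63229/2 ≈ 31615.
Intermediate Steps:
P(S, x) = -6 + x
a(O) = -15 + O
T = 63219/2 (T = -2 + ((-15 + 12) - 202*(-313))/2 = -2 + (-3 + 63226)/2 = -2 + (½)*63223 = -2 + 63223/2 = 63219/2 ≈ 31610.)
v(P(21, 11)) + T = (-6 + 11) + 63219/2 = 5 + 63219/2 = 63229/2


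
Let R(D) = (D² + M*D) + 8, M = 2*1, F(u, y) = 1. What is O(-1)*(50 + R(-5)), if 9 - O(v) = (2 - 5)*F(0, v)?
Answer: 876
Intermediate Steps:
M = 2
R(D) = 8 + D² + 2*D (R(D) = (D² + 2*D) + 8 = 8 + D² + 2*D)
O(v) = 12 (O(v) = 9 - (2 - 5) = 9 - (-3) = 9 - 1*(-3) = 9 + 3 = 12)
O(-1)*(50 + R(-5)) = 12*(50 + (8 + (-5)² + 2*(-5))) = 12*(50 + (8 + 25 - 10)) = 12*(50 + 23) = 12*73 = 876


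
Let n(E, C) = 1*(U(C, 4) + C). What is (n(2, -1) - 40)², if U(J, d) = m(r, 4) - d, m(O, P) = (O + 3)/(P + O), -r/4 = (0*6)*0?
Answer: 31329/16 ≈ 1958.1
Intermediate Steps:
r = 0 (r = -4*0*6*0 = -0*0 = -4*0 = 0)
m(O, P) = (3 + O)/(O + P)
U(J, d) = ¾ - d (U(J, d) = (3 + 0)/(0 + 4) - d = 3/4 - d = (¼)*3 - d = ¾ - d)
n(E, C) = -13/4 + C (n(E, C) = 1*((¾ - 1*4) + C) = 1*((¾ - 4) + C) = 1*(-13/4 + C) = -13/4 + C)
(n(2, -1) - 40)² = ((-13/4 - 1) - 40)² = (-17/4 - 40)² = (-177/4)² = 31329/16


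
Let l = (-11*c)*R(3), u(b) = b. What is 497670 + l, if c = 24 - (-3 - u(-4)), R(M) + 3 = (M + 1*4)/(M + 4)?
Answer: 498176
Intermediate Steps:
R(M) = -2 (R(M) = -3 + (M + 1*4)/(M + 4) = -3 + (M + 4)/(4 + M) = -3 + (4 + M)/(4 + M) = -3 + 1 = -2)
c = 23 (c = 24 - (-3 - 1*(-4)) = 24 - (-3 + 4) = 24 - 1*1 = 24 - 1 = 23)
l = 506 (l = -11*23*(-2) = -253*(-2) = 506)
497670 + l = 497670 + 506 = 498176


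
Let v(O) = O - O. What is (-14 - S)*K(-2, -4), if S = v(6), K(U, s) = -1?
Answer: 14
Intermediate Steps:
v(O) = 0
S = 0
(-14 - S)*K(-2, -4) = (-14 - 1*0)*(-1) = (-14 + 0)*(-1) = -14*(-1) = 14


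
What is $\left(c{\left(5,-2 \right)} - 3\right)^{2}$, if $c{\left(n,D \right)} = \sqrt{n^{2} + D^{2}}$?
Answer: $\left(3 - \sqrt{29}\right)^{2} \approx 5.689$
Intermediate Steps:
$c{\left(n,D \right)} = \sqrt{D^{2} + n^{2}}$
$\left(c{\left(5,-2 \right)} - 3\right)^{2} = \left(\sqrt{\left(-2\right)^{2} + 5^{2}} - 3\right)^{2} = \left(\sqrt{4 + 25} - 3\right)^{2} = \left(\sqrt{29} - 3\right)^{2} = \left(-3 + \sqrt{29}\right)^{2}$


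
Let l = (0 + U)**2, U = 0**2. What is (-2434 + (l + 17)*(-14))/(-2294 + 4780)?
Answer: -1336/1243 ≈ -1.0748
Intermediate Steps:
U = 0
l = 0 (l = (0 + 0)**2 = 0**2 = 0)
(-2434 + (l + 17)*(-14))/(-2294 + 4780) = (-2434 + (0 + 17)*(-14))/(-2294 + 4780) = (-2434 + 17*(-14))/2486 = (-2434 - 238)*(1/2486) = -2672*1/2486 = -1336/1243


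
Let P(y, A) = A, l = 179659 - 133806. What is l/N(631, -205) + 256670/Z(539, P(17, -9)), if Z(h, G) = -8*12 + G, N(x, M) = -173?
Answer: -9843695/3633 ≈ -2709.5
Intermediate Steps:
l = 45853
Z(h, G) = -96 + G
l/N(631, -205) + 256670/Z(539, P(17, -9)) = 45853/(-173) + 256670/(-96 - 9) = 45853*(-1/173) + 256670/(-105) = -45853/173 + 256670*(-1/105) = -45853/173 - 51334/21 = -9843695/3633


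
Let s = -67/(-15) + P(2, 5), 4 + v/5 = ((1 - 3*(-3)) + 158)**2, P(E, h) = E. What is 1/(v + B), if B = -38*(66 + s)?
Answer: 15/2075194 ≈ 7.2282e-6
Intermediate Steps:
v = 141100 (v = -20 + 5*((1 - 3*(-3)) + 158)**2 = -20 + 5*((1 + 9) + 158)**2 = -20 + 5*(10 + 158)**2 = -20 + 5*168**2 = -20 + 5*28224 = -20 + 141120 = 141100)
s = 97/15 (s = -67/(-15) + 2 = -67*(-1/15) + 2 = 67/15 + 2 = 97/15 ≈ 6.4667)
B = -41306/15 (B = -38*(66 + 97/15) = -38*1087/15 = -41306/15 ≈ -2753.7)
1/(v + B) = 1/(141100 - 41306/15) = 1/(2075194/15) = 15/2075194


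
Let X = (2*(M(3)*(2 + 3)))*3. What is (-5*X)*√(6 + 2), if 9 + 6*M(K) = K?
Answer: 300*√2 ≈ 424.26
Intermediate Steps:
M(K) = -3/2 + K/6
X = -30 (X = (2*((-3/2 + (⅙)*3)*(2 + 3)))*3 = (2*((-3/2 + ½)*5))*3 = (2*(-1*5))*3 = (2*(-5))*3 = -10*3 = -30)
(-5*X)*√(6 + 2) = (-5*(-30))*√(6 + 2) = 150*√8 = 150*(2*√2) = 300*√2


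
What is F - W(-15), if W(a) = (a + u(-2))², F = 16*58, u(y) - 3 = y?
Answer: 732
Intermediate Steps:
u(y) = 3 + y
F = 928
W(a) = (1 + a)² (W(a) = (a + (3 - 2))² = (a + 1)² = (1 + a)²)
F - W(-15) = 928 - (1 - 15)² = 928 - 1*(-14)² = 928 - 1*196 = 928 - 196 = 732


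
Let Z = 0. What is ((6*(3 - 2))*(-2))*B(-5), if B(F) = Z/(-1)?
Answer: 0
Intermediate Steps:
B(F) = 0 (B(F) = 0/(-1) = 0*(-1) = 0)
((6*(3 - 2))*(-2))*B(-5) = ((6*(3 - 2))*(-2))*0 = ((6*1)*(-2))*0 = (6*(-2))*0 = -12*0 = 0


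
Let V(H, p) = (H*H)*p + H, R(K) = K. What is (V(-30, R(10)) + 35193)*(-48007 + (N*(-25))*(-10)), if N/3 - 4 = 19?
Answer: -1358321391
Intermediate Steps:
N = 69 (N = 12 + 3*19 = 12 + 57 = 69)
V(H, p) = H + p*H² (V(H, p) = H²*p + H = p*H² + H = H + p*H²)
(V(-30, R(10)) + 35193)*(-48007 + (N*(-25))*(-10)) = (-30*(1 - 30*10) + 35193)*(-48007 + (69*(-25))*(-10)) = (-30*(1 - 300) + 35193)*(-48007 - 1725*(-10)) = (-30*(-299) + 35193)*(-48007 + 17250) = (8970 + 35193)*(-30757) = 44163*(-30757) = -1358321391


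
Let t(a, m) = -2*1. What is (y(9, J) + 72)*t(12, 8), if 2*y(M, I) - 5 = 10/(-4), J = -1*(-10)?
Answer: -293/2 ≈ -146.50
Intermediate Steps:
t(a, m) = -2
J = 10
y(M, I) = 5/4 (y(M, I) = 5/2 + (10/(-4))/2 = 5/2 + (10*(-¼))/2 = 5/2 + (½)*(-5/2) = 5/2 - 5/4 = 5/4)
(y(9, J) + 72)*t(12, 8) = (5/4 + 72)*(-2) = (293/4)*(-2) = -293/2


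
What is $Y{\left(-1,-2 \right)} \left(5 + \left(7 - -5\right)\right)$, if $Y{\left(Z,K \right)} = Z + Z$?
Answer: $-34$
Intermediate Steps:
$Y{\left(Z,K \right)} = 2 Z$
$Y{\left(-1,-2 \right)} \left(5 + \left(7 - -5\right)\right) = 2 \left(-1\right) \left(5 + \left(7 - -5\right)\right) = - 2 \left(5 + \left(7 + 5\right)\right) = - 2 \left(5 + 12\right) = \left(-2\right) 17 = -34$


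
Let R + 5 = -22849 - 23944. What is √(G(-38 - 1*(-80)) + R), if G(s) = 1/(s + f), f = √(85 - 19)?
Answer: √(-1965515 - 46798*√66)/√(42 + √66) ≈ 216.33*I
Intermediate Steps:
f = √66 ≈ 8.1240
G(s) = 1/(s + √66)
R = -46798 (R = -5 + (-22849 - 23944) = -5 - 46793 = -46798)
√(G(-38 - 1*(-80)) + R) = √(1/((-38 - 1*(-80)) + √66) - 46798) = √(1/((-38 + 80) + √66) - 46798) = √(1/(42 + √66) - 46798) = √(-46798 + 1/(42 + √66))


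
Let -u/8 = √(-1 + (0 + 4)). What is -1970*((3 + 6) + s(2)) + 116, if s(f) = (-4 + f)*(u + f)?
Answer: -9734 - 31520*√3 ≈ -64328.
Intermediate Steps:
u = -8*√3 (u = -8*√(-1 + (0 + 4)) = -8*√(-1 + 4) = -8*√3 ≈ -13.856)
s(f) = (-4 + f)*(f - 8*√3) (s(f) = (-4 + f)*(-8*√3 + f) = (-4 + f)*(f - 8*√3))
-1970*((3 + 6) + s(2)) + 116 = -1970*((3 + 6) + (2² - 4*2 + 32*√3 - 8*2*√3)) + 116 = -1970*(9 + (4 - 8 + 32*√3 - 16*√3)) + 116 = -1970*(9 + (-4 + 16*√3)) + 116 = -1970*(5 + 16*√3) + 116 = -197*(50 + 160*√3) + 116 = (-9850 - 31520*√3) + 116 = -9734 - 31520*√3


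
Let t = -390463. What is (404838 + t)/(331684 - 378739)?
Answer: -2875/9411 ≈ -0.30549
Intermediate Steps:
(404838 + t)/(331684 - 378739) = (404838 - 390463)/(331684 - 378739) = 14375/(-47055) = 14375*(-1/47055) = -2875/9411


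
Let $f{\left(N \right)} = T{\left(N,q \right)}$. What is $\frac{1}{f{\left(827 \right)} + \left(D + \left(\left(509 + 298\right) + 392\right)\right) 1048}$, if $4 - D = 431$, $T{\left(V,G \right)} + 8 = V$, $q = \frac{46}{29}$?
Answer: $\frac{1}{809875} \approx 1.2348 \cdot 10^{-6}$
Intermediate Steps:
$q = \frac{46}{29}$ ($q = 46 \cdot \frac{1}{29} = \frac{46}{29} \approx 1.5862$)
$T{\left(V,G \right)} = -8 + V$
$D = -427$ ($D = 4 - 431 = -427$)
$f{\left(N \right)} = -8 + N$
$\frac{1}{f{\left(827 \right)} + \left(D + \left(\left(509 + 298\right) + 392\right)\right) 1048} = \frac{1}{\left(-8 + 827\right) + \left(-427 + \left(\left(509 + 298\right) + 392\right)\right) 1048} = \frac{1}{819 + \left(-427 + \left(807 + 392\right)\right) 1048} = \frac{1}{819 + \left(-427 + 1199\right) 1048} = \frac{1}{819 + 772 \cdot 1048} = \frac{1}{819 + 809056} = \frac{1}{809875}$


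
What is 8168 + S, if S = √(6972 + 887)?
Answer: 8168 + √7859 ≈ 8256.7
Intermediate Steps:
S = √7859 ≈ 88.651
8168 + S = 8168 + √7859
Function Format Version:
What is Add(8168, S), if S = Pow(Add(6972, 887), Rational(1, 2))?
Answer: Add(8168, Pow(7859, Rational(1, 2))) ≈ 8256.7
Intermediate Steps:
S = Pow(7859, Rational(1, 2)) ≈ 88.651
Add(8168, S) = Add(8168, Pow(7859, Rational(1, 2)))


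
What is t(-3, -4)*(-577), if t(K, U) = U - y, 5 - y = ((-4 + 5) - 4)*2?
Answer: 8655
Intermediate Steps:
y = 11 (y = 5 - ((-4 + 5) - 4)*2 = 5 - (1 - 4)*2 = 5 - (-3)*2 = 5 - 1*(-6) = 5 + 6 = 11)
t(K, U) = -11 + U (t(K, U) = U - 1*11 = U - 11 = -11 + U)
t(-3, -4)*(-577) = (-11 - 4)*(-577) = -15*(-577) = 8655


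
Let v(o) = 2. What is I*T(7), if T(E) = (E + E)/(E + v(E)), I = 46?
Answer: 644/9 ≈ 71.556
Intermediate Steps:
T(E) = 2*E/(2 + E) (T(E) = (E + E)/(E + 2) = (2*E)/(2 + E) = 2*E/(2 + E))
I*T(7) = 46*(2*7/(2 + 7)) = 46*(2*7/9) = 46*(2*7*(⅑)) = 46*(14/9) = 644/9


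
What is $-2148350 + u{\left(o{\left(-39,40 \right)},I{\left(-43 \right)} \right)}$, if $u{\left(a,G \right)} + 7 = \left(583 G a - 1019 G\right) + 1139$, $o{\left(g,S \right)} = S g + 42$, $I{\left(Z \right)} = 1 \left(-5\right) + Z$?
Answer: $40381406$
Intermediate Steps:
$I{\left(Z \right)} = -5 + Z$
$o{\left(g,S \right)} = 42 + S g$
$u{\left(a,G \right)} = 1132 - 1019 G + 583 G a$ ($u{\left(a,G \right)} = -7 - \left(-1139 + 1019 G - 583 G a\right) = -7 + \left(\left(583 G a - 1019 G\right) + 1139\right) = -7 + \left(\left(- 1019 G + 583 G a\right) + 1139\right) = -7 + \left(1139 - 1019 G + 583 G a\right) = 1132 - 1019 G + 583 G a$)
$-2148350 + u{\left(o{\left(-39,40 \right)},I{\left(-43 \right)} \right)} = -2148350 + \left(1132 - 1019 \left(-5 - 43\right) + 583 \left(-5 - 43\right) \left(42 + 40 \left(-39\right)\right)\right) = -2148350 + \left(1132 - -48912 + 583 \left(-48\right) \left(42 - 1560\right)\right) = -2148350 + \left(1132 + 48912 + 583 \left(-48\right) \left(-1518\right)\right) = -2148350 + \left(1132 + 48912 + 42479712\right) = -2148350 + 42529756 = 40381406$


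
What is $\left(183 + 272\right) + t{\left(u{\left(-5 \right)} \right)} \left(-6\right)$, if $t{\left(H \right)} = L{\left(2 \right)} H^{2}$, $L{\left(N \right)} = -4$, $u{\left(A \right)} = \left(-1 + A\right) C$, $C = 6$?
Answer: $31559$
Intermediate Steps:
$u{\left(A \right)} = -6 + 6 A$ ($u{\left(A \right)} = \left(-1 + A\right) 6 = -6 + 6 A$)
$t{\left(H \right)} = - 4 H^{2}$
$\left(183 + 272\right) + t{\left(u{\left(-5 \right)} \right)} \left(-6\right) = \left(183 + 272\right) + - 4 \left(-6 + 6 \left(-5\right)\right)^{2} \left(-6\right) = 455 + - 4 \left(-6 - 30\right)^{2} \left(-6\right) = 455 + - 4 \left(-36\right)^{2} \left(-6\right) = 455 + \left(-4\right) 1296 \left(-6\right) = 455 - -31104 = 455 + 31104 = 31559$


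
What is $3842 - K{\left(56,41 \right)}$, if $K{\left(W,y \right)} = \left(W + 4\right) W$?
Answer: $482$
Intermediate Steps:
$K{\left(W,y \right)} = W \left(4 + W\right)$ ($K{\left(W,y \right)} = \left(4 + W\right) W = W \left(4 + W\right)$)
$3842 - K{\left(56,41 \right)} = 3842 - 56 \left(4 + 56\right) = 3842 - 56 \cdot 60 = 3842 - 3360 = 482$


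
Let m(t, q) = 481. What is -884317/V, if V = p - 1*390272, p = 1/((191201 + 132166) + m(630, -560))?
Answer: 286384291816/126388806655 ≈ 2.2659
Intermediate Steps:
p = 1/323848 (p = 1/((191201 + 132166) + 481) = 1/(323367 + 481) = 1/323848 ≈ 3.0879e-6)
V = -126388806655/323848 (V = 1/323848 - 1*390272 = 1/323848 - 390272 = -126388806655/323848 ≈ -3.9027e+5)
-884317/V = -884317/(-126388806655/323848) = -884317*(-323848/126388806655) = 286384291816/126388806655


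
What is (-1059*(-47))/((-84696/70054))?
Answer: -581132957/14116 ≈ -41168.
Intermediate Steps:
(-1059*(-47))/((-84696/70054)) = 49773/((-84696*1/70054)) = 49773/(-42348/35027) = 49773*(-35027/42348) = -581132957/14116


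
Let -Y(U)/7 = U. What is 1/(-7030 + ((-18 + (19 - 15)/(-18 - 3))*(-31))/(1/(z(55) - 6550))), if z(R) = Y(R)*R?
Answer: -21/328467080 ≈ -6.3933e-8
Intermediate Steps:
Y(U) = -7*U
z(R) = -7*R² (z(R) = (-7*R)*R = -7*R²)
1/(-7030 + ((-18 + (19 - 15)/(-18 - 3))*(-31))/(1/(z(55) - 6550))) = 1/(-7030 + ((-18 + (19 - 15)/(-18 - 3))*(-31))/(1/(-7*55² - 6550))) = 1/(-7030 + ((-18 + 4/(-21))*(-31))/(1/(-7*3025 - 6550))) = 1/(-7030 + ((-18 + 4*(-1/21))*(-31))/(1/(-21175 - 6550))) = 1/(-7030 + ((-18 - 4/21)*(-31))/(1/(-27725))) = 1/(-7030 + (-382/21*(-31))/(-1/27725)) = 1/(-7030 + (11842/21)*(-27725)) = 1/(-7030 - 328319450/21) = 1/(-328467080/21) = -21/328467080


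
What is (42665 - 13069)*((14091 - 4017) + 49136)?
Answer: 1752379160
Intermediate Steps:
(42665 - 13069)*((14091 - 4017) + 49136) = 29596*(10074 + 49136) = 29596*59210 = 1752379160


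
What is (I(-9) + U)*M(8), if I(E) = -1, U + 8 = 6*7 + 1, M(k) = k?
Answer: 272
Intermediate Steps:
U = 35 (U = -8 + (6*7 + 1) = -8 + (42 + 1) = -8 + 43 = 35)
(I(-9) + U)*M(8) = (-1 + 35)*8 = 34*8 = 272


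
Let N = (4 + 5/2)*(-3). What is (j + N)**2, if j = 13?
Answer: 169/4 ≈ 42.250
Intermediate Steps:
N = -39/2 (N = (4 + 5*(1/2))*(-3) = (4 + 5/2)*(-3) = (13/2)*(-3) = -39/2 ≈ -19.500)
(j + N)**2 = (13 - 39/2)**2 = (-13/2)**2 = 169/4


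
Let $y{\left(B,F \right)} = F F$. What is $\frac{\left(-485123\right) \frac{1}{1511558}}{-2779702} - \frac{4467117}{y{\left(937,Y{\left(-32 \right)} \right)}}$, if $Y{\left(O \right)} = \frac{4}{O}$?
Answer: $- \frac{1201241581511453644285}{4201680795716} \approx -2.859 \cdot 10^{8}$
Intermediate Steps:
$y{\left(B,F \right)} = F^{2}$
$\frac{\left(-485123\right) \frac{1}{1511558}}{-2779702} - \frac{4467117}{y{\left(937,Y{\left(-32 \right)} \right)}} = \frac{\left(-485123\right) \frac{1}{1511558}}{-2779702} - \frac{4467117}{\left(\frac{4}{-32}\right)^{2}} = \left(-485123\right) \frac{1}{1511558} \left(- \frac{1}{2779702}\right) - \frac{4467117}{\left(4 \left(- \frac{1}{32}\right)\right)^{2}} = \left(- \frac{485123}{1511558}\right) \left(- \frac{1}{2779702}\right) - \frac{4467117}{\left(- \frac{1}{8}\right)^{2}} = \frac{485123}{4201680795716} - 4467117 \frac{1}{\frac{1}{64}} = \frac{485123}{4201680795716} - 285895488 = - \frac{1201241581511453644285}{4201680795716}$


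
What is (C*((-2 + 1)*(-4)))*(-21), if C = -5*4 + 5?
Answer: 1260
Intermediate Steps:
C = -15 (C = -20 + 5 = -15)
(C*((-2 + 1)*(-4)))*(-21) = -15*(-2 + 1)*(-4)*(-21) = -(-15)*(-4)*(-21) = -15*4*(-21) = -60*(-21) = 1260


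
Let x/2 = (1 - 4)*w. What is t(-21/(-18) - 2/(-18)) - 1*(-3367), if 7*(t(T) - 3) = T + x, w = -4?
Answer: 60725/18 ≈ 3373.6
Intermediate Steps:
x = 24 (x = 2*((1 - 4)*(-4)) = 2*(-3*(-4)) = 2*12 = 24)
t(T) = 45/7 + T/7 (t(T) = 3 + (T + 24)/7 = 3 + (24 + T)/7 = 3 + (24/7 + T/7) = 45/7 + T/7)
t(-21/(-18) - 2/(-18)) - 1*(-3367) = (45/7 + (-21/(-18) - 2/(-18))/7) - 1*(-3367) = (45/7 + (-21*(-1/18) - 2*(-1/18))/7) + 3367 = (45/7 + (7/6 + 1/9)/7) + 3367 = (45/7 + (1/7)*(23/18)) + 3367 = (45/7 + 23/126) + 3367 = 119/18 + 3367 = 60725/18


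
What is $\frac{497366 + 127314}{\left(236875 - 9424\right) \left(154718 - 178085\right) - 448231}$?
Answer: $- \frac{22310}{189831991} \approx -0.00011752$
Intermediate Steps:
$\frac{497366 + 127314}{\left(236875 - 9424\right) \left(154718 - 178085\right) - 448231} = \frac{624680}{\left(236875 - 9424\right) \left(-23367\right) - 448231} = \frac{624680}{227451 \left(-23367\right) - 448231} = \frac{624680}{-5314847517 - 448231} = \frac{624680}{-5315295748} = 624680 \left(- \frac{1}{5315295748}\right) = - \frac{22310}{189831991}$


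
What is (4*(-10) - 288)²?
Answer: 107584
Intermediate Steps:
(4*(-10) - 288)² = (-40 - 288)² = (-328)² = 107584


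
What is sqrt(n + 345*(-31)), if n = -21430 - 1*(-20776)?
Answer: 3*I*sqrt(1261) ≈ 106.53*I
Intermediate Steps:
n = -654 (n = -21430 + 20776 = -654)
sqrt(n + 345*(-31)) = sqrt(-654 + 345*(-31)) = sqrt(-654 - 10695) = sqrt(-11349) = 3*I*sqrt(1261)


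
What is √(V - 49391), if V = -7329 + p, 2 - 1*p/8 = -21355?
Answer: 2*√28534 ≈ 337.84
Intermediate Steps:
p = 170856 (p = 16 - 8*(-21355) = 16 + 170840 = 170856)
V = 163527 (V = -7329 + 170856 = 163527)
√(V - 49391) = √(163527 - 49391) = √114136 = 2*√28534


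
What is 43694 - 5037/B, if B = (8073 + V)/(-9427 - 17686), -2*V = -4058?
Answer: 577964969/10102 ≈ 57213.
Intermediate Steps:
V = 2029 (V = -½*(-4058) = 2029)
B = -10102/27113 (B = (8073 + 2029)/(-9427 - 17686) = 10102/(-27113) = 10102*(-1/27113) = -10102/27113 ≈ -0.37259)
43694 - 5037/B = 43694 - 5037/(-10102/27113) = 43694 - 5037*(-27113)/10102 = 43694 - 1*(-136568181/10102) = 43694 + 136568181/10102 = 577964969/10102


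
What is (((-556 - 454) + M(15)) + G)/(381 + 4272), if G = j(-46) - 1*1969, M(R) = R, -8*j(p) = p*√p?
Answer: -988/1551 + 23*I*√46/18612 ≈ -0.63701 + 0.0083814*I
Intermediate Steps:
j(p) = -p^(3/2)/8 (j(p) = -p*√p/8 = -p^(3/2)/8)
G = -1969 + 23*I*√46/4 (G = -(-23)*I*√46/4 - 1*1969 = -(-23)*I*√46/4 - 1969 = 23*I*√46/4 - 1969 = -1969 + 23*I*√46/4 ≈ -1969.0 + 38.998*I)
(((-556 - 454) + M(15)) + G)/(381 + 4272) = (((-556 - 454) + 15) + (-1969 + 23*I*√46/4))/(381 + 4272) = ((-1010 + 15) + (-1969 + 23*I*√46/4))/4653 = (-995 + (-1969 + 23*I*√46/4))*(1/4653) = (-2964 + 23*I*√46/4)*(1/4653) = -988/1551 + 23*I*√46/18612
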